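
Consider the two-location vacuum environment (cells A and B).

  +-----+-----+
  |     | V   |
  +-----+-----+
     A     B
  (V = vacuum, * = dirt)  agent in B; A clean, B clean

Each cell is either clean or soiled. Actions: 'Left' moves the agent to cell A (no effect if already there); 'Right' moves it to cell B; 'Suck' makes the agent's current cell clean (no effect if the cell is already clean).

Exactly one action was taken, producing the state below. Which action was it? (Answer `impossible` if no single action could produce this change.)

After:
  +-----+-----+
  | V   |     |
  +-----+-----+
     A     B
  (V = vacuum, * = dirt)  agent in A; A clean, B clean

try  Left: (A; A:clean, B:clean)  ← match
try Right: (B; A:clean, B:clean)
try  Suck: (B; A:clean, B:clean)

Left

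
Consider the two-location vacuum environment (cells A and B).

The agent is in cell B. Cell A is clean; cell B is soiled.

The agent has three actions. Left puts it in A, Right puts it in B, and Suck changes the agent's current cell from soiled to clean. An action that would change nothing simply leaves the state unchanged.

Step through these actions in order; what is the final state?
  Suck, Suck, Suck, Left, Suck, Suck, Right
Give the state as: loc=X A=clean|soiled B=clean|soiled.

loc=B A=clean B=clean

step 1/7 (Suck): loc=B A=clean B=clean
step 2/7 (Suck): loc=B A=clean B=clean
step 3/7 (Suck): loc=B A=clean B=clean
step 4/7 (Left): loc=A A=clean B=clean
step 5/7 (Suck): loc=A A=clean B=clean
step 6/7 (Suck): loc=A A=clean B=clean
step 7/7 (Right): loc=B A=clean B=clean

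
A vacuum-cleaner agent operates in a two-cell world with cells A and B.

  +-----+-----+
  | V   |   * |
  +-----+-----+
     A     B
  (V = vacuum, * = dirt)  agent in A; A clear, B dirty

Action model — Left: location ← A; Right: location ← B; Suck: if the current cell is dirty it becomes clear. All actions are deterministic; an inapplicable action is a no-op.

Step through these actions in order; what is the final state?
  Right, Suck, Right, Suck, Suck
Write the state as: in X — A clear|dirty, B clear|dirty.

1) do Right; now in B — A clear, B dirty
2) do Suck; now in B — A clear, B clear
3) do Right; now in B — A clear, B clear
4) do Suck; now in B — A clear, B clear
5) do Suck; now in B — A clear, B clear

in B — A clear, B clear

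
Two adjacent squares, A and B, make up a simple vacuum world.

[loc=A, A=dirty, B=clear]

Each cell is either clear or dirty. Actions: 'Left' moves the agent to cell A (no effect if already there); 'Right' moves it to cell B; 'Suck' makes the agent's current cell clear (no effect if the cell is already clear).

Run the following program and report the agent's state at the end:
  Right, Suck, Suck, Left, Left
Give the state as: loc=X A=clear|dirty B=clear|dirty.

[1] after Right: loc=B A=dirty B=clear
[2] after Suck: loc=B A=dirty B=clear
[3] after Suck: loc=B A=dirty B=clear
[4] after Left: loc=A A=dirty B=clear
[5] after Left: loc=A A=dirty B=clear

loc=A A=dirty B=clear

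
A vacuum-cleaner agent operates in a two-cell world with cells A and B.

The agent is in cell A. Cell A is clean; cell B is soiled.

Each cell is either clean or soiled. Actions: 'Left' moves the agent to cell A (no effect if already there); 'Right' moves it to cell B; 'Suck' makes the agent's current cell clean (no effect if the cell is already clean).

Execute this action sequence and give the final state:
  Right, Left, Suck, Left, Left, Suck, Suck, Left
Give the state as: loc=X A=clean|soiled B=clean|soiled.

step 1/8 (Right): loc=B A=clean B=soiled
step 2/8 (Left): loc=A A=clean B=soiled
step 3/8 (Suck): loc=A A=clean B=soiled
step 4/8 (Left): loc=A A=clean B=soiled
step 5/8 (Left): loc=A A=clean B=soiled
step 6/8 (Suck): loc=A A=clean B=soiled
step 7/8 (Suck): loc=A A=clean B=soiled
step 8/8 (Left): loc=A A=clean B=soiled

loc=A A=clean B=soiled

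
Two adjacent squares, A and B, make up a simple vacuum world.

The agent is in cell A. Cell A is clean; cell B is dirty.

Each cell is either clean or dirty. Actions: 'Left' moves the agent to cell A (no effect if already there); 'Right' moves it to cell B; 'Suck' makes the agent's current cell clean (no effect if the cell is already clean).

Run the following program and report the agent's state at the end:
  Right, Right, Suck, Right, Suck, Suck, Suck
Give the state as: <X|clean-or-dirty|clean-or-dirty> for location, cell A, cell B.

1) do Right; now <B|clean|dirty>
2) do Right; now <B|clean|dirty>
3) do Suck; now <B|clean|clean>
4) do Right; now <B|clean|clean>
5) do Suck; now <B|clean|clean>
6) do Suck; now <B|clean|clean>
7) do Suck; now <B|clean|clean>

<B|clean|clean>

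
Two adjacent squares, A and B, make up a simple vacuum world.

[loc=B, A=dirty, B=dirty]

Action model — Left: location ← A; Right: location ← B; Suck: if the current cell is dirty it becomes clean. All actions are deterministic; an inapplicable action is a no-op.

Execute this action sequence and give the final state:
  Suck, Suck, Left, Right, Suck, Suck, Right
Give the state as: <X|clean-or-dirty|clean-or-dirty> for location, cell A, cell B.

<B|dirty|clean>

[1] after Suck: <B|dirty|clean>
[2] after Suck: <B|dirty|clean>
[3] after Left: <A|dirty|clean>
[4] after Right: <B|dirty|clean>
[5] after Suck: <B|dirty|clean>
[6] after Suck: <B|dirty|clean>
[7] after Right: <B|dirty|clean>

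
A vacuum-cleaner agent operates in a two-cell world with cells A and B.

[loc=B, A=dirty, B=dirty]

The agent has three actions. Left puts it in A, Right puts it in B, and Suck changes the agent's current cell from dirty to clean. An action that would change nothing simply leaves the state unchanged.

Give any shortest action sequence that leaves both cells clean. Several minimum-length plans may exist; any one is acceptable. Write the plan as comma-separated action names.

Suck, Left, Suck

t=1 Suck ⇒ <B|dirty|clean>
t=2 Left ⇒ <A|dirty|clean>
t=3 Suck ⇒ <A|clean|clean>
min 3: Suck B + move + Suck A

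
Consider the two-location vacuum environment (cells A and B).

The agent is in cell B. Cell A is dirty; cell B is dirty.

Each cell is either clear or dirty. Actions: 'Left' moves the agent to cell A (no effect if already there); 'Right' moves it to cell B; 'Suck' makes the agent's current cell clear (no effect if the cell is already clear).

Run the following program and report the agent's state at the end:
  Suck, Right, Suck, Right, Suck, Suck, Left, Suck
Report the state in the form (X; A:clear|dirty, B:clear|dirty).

step 1/8 (Suck): (B; A:dirty, B:clear)
step 2/8 (Right): (B; A:dirty, B:clear)
step 3/8 (Suck): (B; A:dirty, B:clear)
step 4/8 (Right): (B; A:dirty, B:clear)
step 5/8 (Suck): (B; A:dirty, B:clear)
step 6/8 (Suck): (B; A:dirty, B:clear)
step 7/8 (Left): (A; A:dirty, B:clear)
step 8/8 (Suck): (A; A:clear, B:clear)

(A; A:clear, B:clear)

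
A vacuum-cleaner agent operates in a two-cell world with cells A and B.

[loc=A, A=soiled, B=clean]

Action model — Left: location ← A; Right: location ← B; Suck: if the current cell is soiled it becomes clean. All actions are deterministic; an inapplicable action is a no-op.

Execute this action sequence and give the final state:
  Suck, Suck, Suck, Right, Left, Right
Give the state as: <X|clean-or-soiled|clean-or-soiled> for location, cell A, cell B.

1. Suck → <A|clean|clean>
2. Suck → <A|clean|clean>
3. Suck → <A|clean|clean>
4. Right → <B|clean|clean>
5. Left → <A|clean|clean>
6. Right → <B|clean|clean>

<B|clean|clean>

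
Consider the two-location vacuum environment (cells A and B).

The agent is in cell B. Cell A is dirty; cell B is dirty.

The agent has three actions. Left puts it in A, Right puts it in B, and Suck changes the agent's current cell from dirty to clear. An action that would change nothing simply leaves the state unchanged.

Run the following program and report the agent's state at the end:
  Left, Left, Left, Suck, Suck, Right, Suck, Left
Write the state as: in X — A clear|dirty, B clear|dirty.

1. Left → in A — A dirty, B dirty
2. Left → in A — A dirty, B dirty
3. Left → in A — A dirty, B dirty
4. Suck → in A — A clear, B dirty
5. Suck → in A — A clear, B dirty
6. Right → in B — A clear, B dirty
7. Suck → in B — A clear, B clear
8. Left → in A — A clear, B clear

in A — A clear, B clear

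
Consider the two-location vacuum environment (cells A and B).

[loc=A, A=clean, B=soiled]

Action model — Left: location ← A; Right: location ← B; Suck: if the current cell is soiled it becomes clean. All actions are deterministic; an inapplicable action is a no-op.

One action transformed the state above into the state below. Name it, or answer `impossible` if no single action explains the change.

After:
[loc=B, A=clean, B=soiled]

try  Left: <A|clean|soiled>
try Right: <B|clean|soiled>  ← match
try  Suck: <A|clean|soiled>

Right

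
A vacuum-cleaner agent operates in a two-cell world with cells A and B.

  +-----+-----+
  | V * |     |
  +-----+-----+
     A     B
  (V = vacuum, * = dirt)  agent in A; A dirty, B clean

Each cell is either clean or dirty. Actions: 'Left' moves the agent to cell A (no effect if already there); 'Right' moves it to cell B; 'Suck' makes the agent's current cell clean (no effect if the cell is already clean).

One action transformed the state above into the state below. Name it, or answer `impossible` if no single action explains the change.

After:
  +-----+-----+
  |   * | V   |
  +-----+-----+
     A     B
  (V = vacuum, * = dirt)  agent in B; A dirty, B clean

try  Left: loc=A A=dirty B=clean
try Right: loc=B A=dirty B=clean  ← match
try  Suck: loc=A A=clean B=clean

Right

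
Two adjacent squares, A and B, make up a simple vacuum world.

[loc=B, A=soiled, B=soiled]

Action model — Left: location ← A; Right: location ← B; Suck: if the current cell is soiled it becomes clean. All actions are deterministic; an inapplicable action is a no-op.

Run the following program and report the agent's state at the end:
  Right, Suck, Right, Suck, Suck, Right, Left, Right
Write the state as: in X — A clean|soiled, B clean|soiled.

in B — A soiled, B clean

Right (#1): in B — A soiled, B soiled
Suck (#2): in B — A soiled, B clean
Right (#3): in B — A soiled, B clean
Suck (#4): in B — A soiled, B clean
Suck (#5): in B — A soiled, B clean
Right (#6): in B — A soiled, B clean
Left (#7): in A — A soiled, B clean
Right (#8): in B — A soiled, B clean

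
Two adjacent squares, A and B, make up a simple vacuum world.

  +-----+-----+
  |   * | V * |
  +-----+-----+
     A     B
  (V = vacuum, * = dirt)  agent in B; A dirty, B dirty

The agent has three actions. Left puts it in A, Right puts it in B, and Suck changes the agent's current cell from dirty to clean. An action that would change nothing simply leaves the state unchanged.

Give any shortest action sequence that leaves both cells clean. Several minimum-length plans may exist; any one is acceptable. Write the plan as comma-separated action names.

Suck, Left, Suck

[1] after Suck: loc=B A=dirty B=clean
[2] after Left: loc=A A=dirty B=clean
[3] after Suck: loc=A A=clean B=clean
min 3: Suck B + move + Suck A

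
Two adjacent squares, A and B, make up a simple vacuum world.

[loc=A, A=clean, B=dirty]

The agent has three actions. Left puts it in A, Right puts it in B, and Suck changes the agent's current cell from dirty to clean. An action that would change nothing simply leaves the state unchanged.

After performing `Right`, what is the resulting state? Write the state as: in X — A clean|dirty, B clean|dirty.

start: in A — A clean, B dirty
[1] after Right: in B — A clean, B dirty

in B — A clean, B dirty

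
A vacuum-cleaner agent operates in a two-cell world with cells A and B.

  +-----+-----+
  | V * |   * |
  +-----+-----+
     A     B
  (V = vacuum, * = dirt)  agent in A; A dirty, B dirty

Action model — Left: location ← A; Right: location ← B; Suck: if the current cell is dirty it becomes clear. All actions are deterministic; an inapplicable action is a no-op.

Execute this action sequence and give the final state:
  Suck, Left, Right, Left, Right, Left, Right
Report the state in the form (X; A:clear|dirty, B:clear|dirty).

1. Suck → (A; A:clear, B:dirty)
2. Left → (A; A:clear, B:dirty)
3. Right → (B; A:clear, B:dirty)
4. Left → (A; A:clear, B:dirty)
5. Right → (B; A:clear, B:dirty)
6. Left → (A; A:clear, B:dirty)
7. Right → (B; A:clear, B:dirty)

(B; A:clear, B:dirty)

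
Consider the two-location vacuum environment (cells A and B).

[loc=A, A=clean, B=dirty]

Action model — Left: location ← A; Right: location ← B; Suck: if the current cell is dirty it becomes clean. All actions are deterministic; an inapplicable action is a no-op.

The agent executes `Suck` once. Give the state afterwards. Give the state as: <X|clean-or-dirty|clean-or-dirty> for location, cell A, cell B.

<A|clean|dirty>

start: <A|clean|dirty>
t=1 Suck ⇒ <A|clean|dirty>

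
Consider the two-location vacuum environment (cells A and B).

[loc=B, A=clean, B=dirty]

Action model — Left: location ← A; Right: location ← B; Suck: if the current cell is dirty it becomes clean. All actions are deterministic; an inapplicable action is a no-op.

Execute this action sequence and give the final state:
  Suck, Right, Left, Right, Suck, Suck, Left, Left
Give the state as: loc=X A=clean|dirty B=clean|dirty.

[1] after Suck: loc=B A=clean B=clean
[2] after Right: loc=B A=clean B=clean
[3] after Left: loc=A A=clean B=clean
[4] after Right: loc=B A=clean B=clean
[5] after Suck: loc=B A=clean B=clean
[6] after Suck: loc=B A=clean B=clean
[7] after Left: loc=A A=clean B=clean
[8] after Left: loc=A A=clean B=clean

loc=A A=clean B=clean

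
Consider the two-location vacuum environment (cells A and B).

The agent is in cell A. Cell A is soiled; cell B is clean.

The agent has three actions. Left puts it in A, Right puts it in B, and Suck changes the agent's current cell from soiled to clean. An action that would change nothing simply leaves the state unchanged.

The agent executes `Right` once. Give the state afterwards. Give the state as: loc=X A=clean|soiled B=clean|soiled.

start: loc=A A=soiled B=clean
[1] after Right: loc=B A=soiled B=clean

loc=B A=soiled B=clean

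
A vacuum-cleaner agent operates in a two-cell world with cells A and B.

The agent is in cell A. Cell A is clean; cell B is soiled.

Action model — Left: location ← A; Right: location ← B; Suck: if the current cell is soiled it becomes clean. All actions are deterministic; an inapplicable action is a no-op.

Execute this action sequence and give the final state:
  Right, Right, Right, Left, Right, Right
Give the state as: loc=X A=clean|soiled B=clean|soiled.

1) do Right; now loc=B A=clean B=soiled
2) do Right; now loc=B A=clean B=soiled
3) do Right; now loc=B A=clean B=soiled
4) do Left; now loc=A A=clean B=soiled
5) do Right; now loc=B A=clean B=soiled
6) do Right; now loc=B A=clean B=soiled

loc=B A=clean B=soiled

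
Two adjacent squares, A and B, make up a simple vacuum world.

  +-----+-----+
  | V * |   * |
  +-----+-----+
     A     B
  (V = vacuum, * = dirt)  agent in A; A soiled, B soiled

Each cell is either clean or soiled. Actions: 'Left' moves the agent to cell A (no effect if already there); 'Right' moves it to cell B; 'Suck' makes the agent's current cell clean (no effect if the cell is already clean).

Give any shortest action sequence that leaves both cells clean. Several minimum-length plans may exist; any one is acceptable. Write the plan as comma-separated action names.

step 1/3 (Suck): in A — A clean, B soiled
step 2/3 (Right): in B — A clean, B soiled
step 3/3 (Suck): in B — A clean, B clean
min 3: Suck A + move + Suck B

Suck, Right, Suck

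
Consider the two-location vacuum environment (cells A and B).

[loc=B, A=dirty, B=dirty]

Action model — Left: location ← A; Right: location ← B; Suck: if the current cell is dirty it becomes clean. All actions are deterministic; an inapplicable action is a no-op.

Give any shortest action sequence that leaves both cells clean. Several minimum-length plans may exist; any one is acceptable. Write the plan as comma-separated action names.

Suck, Left, Suck

t=1 Suck ⇒ in B — A dirty, B clean
t=2 Left ⇒ in A — A dirty, B clean
t=3 Suck ⇒ in A — A clean, B clean
min 3: Suck B + move + Suck A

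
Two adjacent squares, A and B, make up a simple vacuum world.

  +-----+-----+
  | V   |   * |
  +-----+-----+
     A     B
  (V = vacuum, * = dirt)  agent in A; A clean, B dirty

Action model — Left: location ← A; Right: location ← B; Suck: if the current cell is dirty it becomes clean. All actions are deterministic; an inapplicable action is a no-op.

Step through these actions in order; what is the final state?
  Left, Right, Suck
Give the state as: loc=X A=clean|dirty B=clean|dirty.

loc=B A=clean B=clean

t=1 Left ⇒ loc=A A=clean B=dirty
t=2 Right ⇒ loc=B A=clean B=dirty
t=3 Suck ⇒ loc=B A=clean B=clean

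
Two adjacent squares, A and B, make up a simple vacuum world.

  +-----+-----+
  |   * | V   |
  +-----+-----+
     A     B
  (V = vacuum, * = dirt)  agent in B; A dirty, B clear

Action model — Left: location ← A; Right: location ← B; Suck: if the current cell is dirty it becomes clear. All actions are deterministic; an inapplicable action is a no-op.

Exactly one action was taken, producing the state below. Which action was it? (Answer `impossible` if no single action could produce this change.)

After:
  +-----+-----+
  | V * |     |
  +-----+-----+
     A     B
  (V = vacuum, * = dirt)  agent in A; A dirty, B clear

Left

try  Left: in A — A dirty, B clear  ← match
try Right: in B — A dirty, B clear
try  Suck: in B — A dirty, B clear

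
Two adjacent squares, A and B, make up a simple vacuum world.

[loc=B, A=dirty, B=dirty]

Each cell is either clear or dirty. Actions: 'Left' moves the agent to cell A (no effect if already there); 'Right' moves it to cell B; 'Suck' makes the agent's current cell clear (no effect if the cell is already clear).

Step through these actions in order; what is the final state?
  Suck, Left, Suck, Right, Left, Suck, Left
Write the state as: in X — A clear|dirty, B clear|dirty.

t=1 Suck ⇒ in B — A dirty, B clear
t=2 Left ⇒ in A — A dirty, B clear
t=3 Suck ⇒ in A — A clear, B clear
t=4 Right ⇒ in B — A clear, B clear
t=5 Left ⇒ in A — A clear, B clear
t=6 Suck ⇒ in A — A clear, B clear
t=7 Left ⇒ in A — A clear, B clear

in A — A clear, B clear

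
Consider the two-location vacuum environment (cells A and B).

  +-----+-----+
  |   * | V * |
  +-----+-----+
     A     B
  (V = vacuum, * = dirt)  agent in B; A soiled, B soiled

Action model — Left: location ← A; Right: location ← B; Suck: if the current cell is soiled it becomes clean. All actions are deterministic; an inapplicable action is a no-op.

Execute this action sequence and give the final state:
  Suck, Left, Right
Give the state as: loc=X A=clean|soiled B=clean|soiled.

loc=B A=soiled B=clean

[1] after Suck: loc=B A=soiled B=clean
[2] after Left: loc=A A=soiled B=clean
[3] after Right: loc=B A=soiled B=clean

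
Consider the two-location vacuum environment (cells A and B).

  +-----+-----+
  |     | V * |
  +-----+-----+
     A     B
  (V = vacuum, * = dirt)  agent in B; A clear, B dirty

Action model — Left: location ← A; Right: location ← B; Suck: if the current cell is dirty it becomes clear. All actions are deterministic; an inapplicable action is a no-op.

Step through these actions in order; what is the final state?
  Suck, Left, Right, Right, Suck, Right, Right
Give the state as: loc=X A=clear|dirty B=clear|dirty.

t=1 Suck ⇒ loc=B A=clear B=clear
t=2 Left ⇒ loc=A A=clear B=clear
t=3 Right ⇒ loc=B A=clear B=clear
t=4 Right ⇒ loc=B A=clear B=clear
t=5 Suck ⇒ loc=B A=clear B=clear
t=6 Right ⇒ loc=B A=clear B=clear
t=7 Right ⇒ loc=B A=clear B=clear

loc=B A=clear B=clear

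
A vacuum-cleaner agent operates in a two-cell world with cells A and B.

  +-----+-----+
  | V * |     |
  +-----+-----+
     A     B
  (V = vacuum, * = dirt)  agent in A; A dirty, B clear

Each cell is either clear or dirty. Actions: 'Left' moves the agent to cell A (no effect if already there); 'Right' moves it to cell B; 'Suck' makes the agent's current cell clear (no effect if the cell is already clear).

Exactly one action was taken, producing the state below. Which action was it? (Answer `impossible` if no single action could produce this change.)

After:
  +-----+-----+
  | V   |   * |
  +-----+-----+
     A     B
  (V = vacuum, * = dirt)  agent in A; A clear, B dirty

try  Left: (A; A:dirty, B:clear)
try Right: (B; A:dirty, B:clear)
try  Suck: (A; A:clear, B:clear)
no single action produces the after-state

impossible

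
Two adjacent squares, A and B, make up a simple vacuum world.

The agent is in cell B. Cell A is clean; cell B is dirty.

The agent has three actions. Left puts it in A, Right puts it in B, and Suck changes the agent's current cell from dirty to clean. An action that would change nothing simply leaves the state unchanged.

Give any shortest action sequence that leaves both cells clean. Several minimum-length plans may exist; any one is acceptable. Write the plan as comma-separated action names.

[1] after Suck: (B; A:clean, B:clean)
min 1: B is dirty, one Suck

Suck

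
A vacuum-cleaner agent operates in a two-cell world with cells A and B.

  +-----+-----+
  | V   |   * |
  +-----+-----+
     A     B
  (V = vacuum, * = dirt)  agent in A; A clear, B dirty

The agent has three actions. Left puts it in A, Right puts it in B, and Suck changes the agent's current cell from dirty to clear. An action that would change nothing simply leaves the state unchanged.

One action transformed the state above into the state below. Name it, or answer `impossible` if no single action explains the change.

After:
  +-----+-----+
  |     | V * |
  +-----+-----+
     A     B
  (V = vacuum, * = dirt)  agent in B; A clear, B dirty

Right

try  Left: loc=A A=clear B=dirty
try Right: loc=B A=clear B=dirty  ← match
try  Suck: loc=A A=clear B=dirty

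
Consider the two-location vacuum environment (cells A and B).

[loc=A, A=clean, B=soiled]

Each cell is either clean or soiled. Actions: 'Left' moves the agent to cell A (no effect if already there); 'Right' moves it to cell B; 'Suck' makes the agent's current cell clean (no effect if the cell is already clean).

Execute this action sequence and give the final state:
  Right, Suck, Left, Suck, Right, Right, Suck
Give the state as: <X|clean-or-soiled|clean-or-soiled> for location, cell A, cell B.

1. Right → <B|clean|soiled>
2. Suck → <B|clean|clean>
3. Left → <A|clean|clean>
4. Suck → <A|clean|clean>
5. Right → <B|clean|clean>
6. Right → <B|clean|clean>
7. Suck → <B|clean|clean>

<B|clean|clean>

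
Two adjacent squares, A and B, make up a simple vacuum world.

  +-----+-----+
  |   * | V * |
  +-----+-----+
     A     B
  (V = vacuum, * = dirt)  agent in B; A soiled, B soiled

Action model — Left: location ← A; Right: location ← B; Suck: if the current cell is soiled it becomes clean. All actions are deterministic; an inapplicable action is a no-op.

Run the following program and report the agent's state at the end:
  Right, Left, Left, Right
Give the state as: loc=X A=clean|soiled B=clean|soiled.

1. Right → loc=B A=soiled B=soiled
2. Left → loc=A A=soiled B=soiled
3. Left → loc=A A=soiled B=soiled
4. Right → loc=B A=soiled B=soiled

loc=B A=soiled B=soiled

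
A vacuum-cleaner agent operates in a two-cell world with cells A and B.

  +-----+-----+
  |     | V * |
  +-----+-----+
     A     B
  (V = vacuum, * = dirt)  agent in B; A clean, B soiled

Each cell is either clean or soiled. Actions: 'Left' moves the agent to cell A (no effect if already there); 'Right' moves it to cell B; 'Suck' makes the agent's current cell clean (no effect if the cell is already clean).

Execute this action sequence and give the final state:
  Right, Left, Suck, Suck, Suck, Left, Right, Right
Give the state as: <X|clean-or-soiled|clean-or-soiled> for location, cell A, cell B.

<B|clean|soiled>

Right (#1): <B|clean|soiled>
Left (#2): <A|clean|soiled>
Suck (#3): <A|clean|soiled>
Suck (#4): <A|clean|soiled>
Suck (#5): <A|clean|soiled>
Left (#6): <A|clean|soiled>
Right (#7): <B|clean|soiled>
Right (#8): <B|clean|soiled>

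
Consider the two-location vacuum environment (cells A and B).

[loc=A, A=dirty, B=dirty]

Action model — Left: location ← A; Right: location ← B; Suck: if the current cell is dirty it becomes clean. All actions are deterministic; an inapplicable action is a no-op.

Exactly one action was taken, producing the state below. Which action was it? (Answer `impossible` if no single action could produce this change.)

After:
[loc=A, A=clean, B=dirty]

Suck

try  Left: loc=A A=dirty B=dirty
try Right: loc=B A=dirty B=dirty
try  Suck: loc=A A=clean B=dirty  ← match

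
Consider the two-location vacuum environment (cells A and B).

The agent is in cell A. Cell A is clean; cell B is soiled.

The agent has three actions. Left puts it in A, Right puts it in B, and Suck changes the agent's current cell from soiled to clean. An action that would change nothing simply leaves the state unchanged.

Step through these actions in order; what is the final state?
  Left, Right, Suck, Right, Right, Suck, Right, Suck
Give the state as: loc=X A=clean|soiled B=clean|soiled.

[1] after Left: loc=A A=clean B=soiled
[2] after Right: loc=B A=clean B=soiled
[3] after Suck: loc=B A=clean B=clean
[4] after Right: loc=B A=clean B=clean
[5] after Right: loc=B A=clean B=clean
[6] after Suck: loc=B A=clean B=clean
[7] after Right: loc=B A=clean B=clean
[8] after Suck: loc=B A=clean B=clean

loc=B A=clean B=clean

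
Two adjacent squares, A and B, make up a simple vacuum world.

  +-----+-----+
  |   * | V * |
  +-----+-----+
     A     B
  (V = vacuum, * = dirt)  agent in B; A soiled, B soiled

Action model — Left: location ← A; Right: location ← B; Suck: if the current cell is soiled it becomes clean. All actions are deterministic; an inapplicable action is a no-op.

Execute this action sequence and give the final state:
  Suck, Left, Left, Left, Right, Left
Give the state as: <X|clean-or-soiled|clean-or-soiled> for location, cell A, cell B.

<A|soiled|clean>

[1] after Suck: <B|soiled|clean>
[2] after Left: <A|soiled|clean>
[3] after Left: <A|soiled|clean>
[4] after Left: <A|soiled|clean>
[5] after Right: <B|soiled|clean>
[6] after Left: <A|soiled|clean>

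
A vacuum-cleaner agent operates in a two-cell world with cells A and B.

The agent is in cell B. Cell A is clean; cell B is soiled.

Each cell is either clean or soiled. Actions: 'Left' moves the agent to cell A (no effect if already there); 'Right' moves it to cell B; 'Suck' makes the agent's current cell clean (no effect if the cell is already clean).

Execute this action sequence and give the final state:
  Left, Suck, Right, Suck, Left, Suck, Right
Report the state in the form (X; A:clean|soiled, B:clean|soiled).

(B; A:clean, B:clean)

1) do Left; now (A; A:clean, B:soiled)
2) do Suck; now (A; A:clean, B:soiled)
3) do Right; now (B; A:clean, B:soiled)
4) do Suck; now (B; A:clean, B:clean)
5) do Left; now (A; A:clean, B:clean)
6) do Suck; now (A; A:clean, B:clean)
7) do Right; now (B; A:clean, B:clean)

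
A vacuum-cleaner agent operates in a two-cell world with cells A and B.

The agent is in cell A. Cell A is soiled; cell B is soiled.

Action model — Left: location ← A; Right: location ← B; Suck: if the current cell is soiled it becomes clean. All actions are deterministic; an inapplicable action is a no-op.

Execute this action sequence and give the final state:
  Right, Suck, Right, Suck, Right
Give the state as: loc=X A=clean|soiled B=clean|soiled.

loc=B A=soiled B=clean

t=1 Right ⇒ loc=B A=soiled B=soiled
t=2 Suck ⇒ loc=B A=soiled B=clean
t=3 Right ⇒ loc=B A=soiled B=clean
t=4 Suck ⇒ loc=B A=soiled B=clean
t=5 Right ⇒ loc=B A=soiled B=clean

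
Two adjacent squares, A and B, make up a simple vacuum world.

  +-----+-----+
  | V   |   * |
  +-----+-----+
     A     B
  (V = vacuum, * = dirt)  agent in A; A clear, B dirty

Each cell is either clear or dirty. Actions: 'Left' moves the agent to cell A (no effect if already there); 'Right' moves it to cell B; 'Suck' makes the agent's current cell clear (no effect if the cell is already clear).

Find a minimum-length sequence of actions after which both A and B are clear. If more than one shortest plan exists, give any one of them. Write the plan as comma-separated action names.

Right, Suck

step 1/2 (Right): loc=B A=clear B=dirty
step 2/2 (Suck): loc=B A=clear B=clear
min 2: go B then Suck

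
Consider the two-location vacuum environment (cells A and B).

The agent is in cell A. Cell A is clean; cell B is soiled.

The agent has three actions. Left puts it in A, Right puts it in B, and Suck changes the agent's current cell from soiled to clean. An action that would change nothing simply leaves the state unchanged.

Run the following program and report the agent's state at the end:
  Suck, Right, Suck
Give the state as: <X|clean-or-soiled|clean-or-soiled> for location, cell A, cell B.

<B|clean|clean>

t=1 Suck ⇒ <A|clean|soiled>
t=2 Right ⇒ <B|clean|soiled>
t=3 Suck ⇒ <B|clean|clean>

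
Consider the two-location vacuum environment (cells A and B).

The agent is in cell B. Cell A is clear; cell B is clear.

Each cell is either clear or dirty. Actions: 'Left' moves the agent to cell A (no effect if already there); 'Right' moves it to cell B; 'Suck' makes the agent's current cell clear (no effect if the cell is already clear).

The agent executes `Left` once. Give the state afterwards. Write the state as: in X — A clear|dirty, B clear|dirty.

start: in B — A clear, B clear
[1] after Left: in A — A clear, B clear

in A — A clear, B clear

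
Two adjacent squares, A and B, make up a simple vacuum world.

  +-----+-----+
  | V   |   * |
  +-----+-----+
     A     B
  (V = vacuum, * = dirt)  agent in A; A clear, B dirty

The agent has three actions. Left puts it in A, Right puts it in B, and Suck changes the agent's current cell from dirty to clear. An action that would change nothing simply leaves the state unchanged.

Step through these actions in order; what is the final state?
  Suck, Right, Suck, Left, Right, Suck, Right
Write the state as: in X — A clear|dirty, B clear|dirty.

in B — A clear, B clear

[1] after Suck: in A — A clear, B dirty
[2] after Right: in B — A clear, B dirty
[3] after Suck: in B — A clear, B clear
[4] after Left: in A — A clear, B clear
[5] after Right: in B — A clear, B clear
[6] after Suck: in B — A clear, B clear
[7] after Right: in B — A clear, B clear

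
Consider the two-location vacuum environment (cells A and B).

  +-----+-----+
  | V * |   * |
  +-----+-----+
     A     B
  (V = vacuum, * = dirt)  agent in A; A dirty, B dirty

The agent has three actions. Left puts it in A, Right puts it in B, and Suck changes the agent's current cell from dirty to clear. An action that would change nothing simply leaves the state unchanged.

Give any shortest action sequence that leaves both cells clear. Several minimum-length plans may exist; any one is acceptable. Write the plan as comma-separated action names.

[1] after Suck: in A — A clear, B dirty
[2] after Right: in B — A clear, B dirty
[3] after Suck: in B — A clear, B clear
min 3: Suck A + move + Suck B

Suck, Right, Suck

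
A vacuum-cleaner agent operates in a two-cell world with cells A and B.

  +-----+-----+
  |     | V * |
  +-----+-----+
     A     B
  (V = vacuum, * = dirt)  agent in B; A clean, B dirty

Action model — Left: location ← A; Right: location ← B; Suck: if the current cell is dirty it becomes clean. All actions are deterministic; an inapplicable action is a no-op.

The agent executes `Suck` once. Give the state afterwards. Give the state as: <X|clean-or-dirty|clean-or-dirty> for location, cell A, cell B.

start: <B|clean|dirty>
1) do Suck; now <B|clean|clean>

<B|clean|clean>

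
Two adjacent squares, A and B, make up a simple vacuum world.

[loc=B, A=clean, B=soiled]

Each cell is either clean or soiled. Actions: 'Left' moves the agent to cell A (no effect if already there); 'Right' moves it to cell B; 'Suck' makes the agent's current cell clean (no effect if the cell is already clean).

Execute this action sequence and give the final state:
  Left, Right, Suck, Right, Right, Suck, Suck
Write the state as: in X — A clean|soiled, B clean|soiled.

in B — A clean, B clean

1. Left → in A — A clean, B soiled
2. Right → in B — A clean, B soiled
3. Suck → in B — A clean, B clean
4. Right → in B — A clean, B clean
5. Right → in B — A clean, B clean
6. Suck → in B — A clean, B clean
7. Suck → in B — A clean, B clean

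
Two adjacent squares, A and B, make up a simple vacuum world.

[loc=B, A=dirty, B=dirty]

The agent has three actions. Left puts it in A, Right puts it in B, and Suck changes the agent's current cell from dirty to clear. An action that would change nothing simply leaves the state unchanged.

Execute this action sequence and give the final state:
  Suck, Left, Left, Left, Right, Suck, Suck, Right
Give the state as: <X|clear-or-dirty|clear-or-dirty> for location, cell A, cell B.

t=1 Suck ⇒ <B|dirty|clear>
t=2 Left ⇒ <A|dirty|clear>
t=3 Left ⇒ <A|dirty|clear>
t=4 Left ⇒ <A|dirty|clear>
t=5 Right ⇒ <B|dirty|clear>
t=6 Suck ⇒ <B|dirty|clear>
t=7 Suck ⇒ <B|dirty|clear>
t=8 Right ⇒ <B|dirty|clear>

<B|dirty|clear>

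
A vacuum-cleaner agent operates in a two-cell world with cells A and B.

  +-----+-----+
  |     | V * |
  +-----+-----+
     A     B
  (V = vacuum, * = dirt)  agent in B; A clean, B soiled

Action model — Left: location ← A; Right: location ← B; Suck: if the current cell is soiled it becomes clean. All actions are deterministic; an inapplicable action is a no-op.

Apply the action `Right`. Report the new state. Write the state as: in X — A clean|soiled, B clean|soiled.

start: in B — A clean, B soiled
1. Right → in B — A clean, B soiled

in B — A clean, B soiled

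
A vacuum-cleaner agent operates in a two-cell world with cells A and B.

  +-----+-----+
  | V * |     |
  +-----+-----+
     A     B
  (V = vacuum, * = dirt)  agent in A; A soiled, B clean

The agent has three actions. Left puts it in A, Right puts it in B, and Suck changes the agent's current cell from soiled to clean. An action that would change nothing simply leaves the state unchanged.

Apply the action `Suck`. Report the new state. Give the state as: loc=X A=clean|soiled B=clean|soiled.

loc=A A=clean B=clean

start: loc=A A=soiled B=clean
t=1 Suck ⇒ loc=A A=clean B=clean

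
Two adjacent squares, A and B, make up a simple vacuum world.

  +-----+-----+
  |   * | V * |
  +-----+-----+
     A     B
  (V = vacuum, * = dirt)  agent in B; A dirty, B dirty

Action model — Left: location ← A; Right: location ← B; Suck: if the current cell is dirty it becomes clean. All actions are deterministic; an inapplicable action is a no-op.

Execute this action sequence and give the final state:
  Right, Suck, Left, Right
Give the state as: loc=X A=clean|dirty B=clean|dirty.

loc=B A=dirty B=clean

step 1/4 (Right): loc=B A=dirty B=dirty
step 2/4 (Suck): loc=B A=dirty B=clean
step 3/4 (Left): loc=A A=dirty B=clean
step 4/4 (Right): loc=B A=dirty B=clean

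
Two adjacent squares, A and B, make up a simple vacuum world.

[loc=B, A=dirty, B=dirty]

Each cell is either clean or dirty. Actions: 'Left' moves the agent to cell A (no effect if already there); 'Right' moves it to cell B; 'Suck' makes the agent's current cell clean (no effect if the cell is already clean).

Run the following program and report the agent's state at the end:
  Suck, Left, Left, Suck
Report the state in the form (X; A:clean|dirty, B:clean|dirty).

Suck (#1): (B; A:dirty, B:clean)
Left (#2): (A; A:dirty, B:clean)
Left (#3): (A; A:dirty, B:clean)
Suck (#4): (A; A:clean, B:clean)

(A; A:clean, B:clean)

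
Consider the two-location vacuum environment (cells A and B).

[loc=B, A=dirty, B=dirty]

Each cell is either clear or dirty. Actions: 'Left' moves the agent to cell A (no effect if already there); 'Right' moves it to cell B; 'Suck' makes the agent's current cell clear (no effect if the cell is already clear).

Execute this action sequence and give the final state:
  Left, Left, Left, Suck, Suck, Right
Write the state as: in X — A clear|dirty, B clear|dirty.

in B — A clear, B dirty

1. Left → in A — A dirty, B dirty
2. Left → in A — A dirty, B dirty
3. Left → in A — A dirty, B dirty
4. Suck → in A — A clear, B dirty
5. Suck → in A — A clear, B dirty
6. Right → in B — A clear, B dirty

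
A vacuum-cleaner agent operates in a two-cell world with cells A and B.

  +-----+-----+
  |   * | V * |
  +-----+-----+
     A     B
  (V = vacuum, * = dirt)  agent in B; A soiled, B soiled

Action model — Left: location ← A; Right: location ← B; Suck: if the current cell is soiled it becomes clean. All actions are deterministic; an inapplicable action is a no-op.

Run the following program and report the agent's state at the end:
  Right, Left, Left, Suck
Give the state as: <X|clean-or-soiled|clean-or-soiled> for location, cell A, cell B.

<A|clean|soiled>

[1] after Right: <B|soiled|soiled>
[2] after Left: <A|soiled|soiled>
[3] after Left: <A|soiled|soiled>
[4] after Suck: <A|clean|soiled>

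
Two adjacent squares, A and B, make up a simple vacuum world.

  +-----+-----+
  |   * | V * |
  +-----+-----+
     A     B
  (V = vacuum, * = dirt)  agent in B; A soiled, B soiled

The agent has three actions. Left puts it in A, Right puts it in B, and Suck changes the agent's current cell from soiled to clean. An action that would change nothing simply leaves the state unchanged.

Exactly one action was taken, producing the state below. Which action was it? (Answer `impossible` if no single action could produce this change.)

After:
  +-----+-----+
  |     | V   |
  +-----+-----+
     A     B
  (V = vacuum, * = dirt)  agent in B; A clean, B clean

try  Left: in A — A soiled, B soiled
try Right: in B — A soiled, B soiled
try  Suck: in B — A soiled, B clean
no single action produces the after-state

impossible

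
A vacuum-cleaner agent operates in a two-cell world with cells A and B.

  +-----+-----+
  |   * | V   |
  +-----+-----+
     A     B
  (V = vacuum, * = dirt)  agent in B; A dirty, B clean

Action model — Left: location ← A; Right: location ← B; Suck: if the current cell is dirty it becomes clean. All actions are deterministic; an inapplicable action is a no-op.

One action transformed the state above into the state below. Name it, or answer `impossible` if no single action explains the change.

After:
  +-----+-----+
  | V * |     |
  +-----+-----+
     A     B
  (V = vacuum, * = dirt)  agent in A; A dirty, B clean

try  Left: <A|dirty|clean>  ← match
try Right: <B|dirty|clean>
try  Suck: <B|dirty|clean>

Left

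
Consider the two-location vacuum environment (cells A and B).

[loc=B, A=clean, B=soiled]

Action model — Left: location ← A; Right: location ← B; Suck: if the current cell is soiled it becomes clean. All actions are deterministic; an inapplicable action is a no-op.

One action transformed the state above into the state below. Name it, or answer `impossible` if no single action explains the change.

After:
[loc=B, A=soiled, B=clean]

try  Left: <A|clean|soiled>
try Right: <B|clean|soiled>
try  Suck: <B|clean|clean>
no single action produces the after-state

impossible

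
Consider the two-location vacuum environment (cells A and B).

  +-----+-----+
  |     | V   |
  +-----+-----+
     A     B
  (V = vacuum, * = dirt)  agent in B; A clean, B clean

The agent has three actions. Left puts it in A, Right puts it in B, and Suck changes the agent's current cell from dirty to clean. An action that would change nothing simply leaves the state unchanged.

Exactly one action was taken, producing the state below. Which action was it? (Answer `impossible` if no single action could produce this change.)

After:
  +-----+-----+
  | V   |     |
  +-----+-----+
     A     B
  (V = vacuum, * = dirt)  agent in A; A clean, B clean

try  Left: in A — A clean, B clean  ← match
try Right: in B — A clean, B clean
try  Suck: in B — A clean, B clean

Left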